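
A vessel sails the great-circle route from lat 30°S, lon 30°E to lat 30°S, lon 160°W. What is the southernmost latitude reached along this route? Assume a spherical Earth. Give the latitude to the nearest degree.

The great circle lies in the plane with unit normal n̂ = (p₁ × p₂)/|p₁ × p₂|.
Here n̂_z ≈ +0.149; the vertex latitude is φ_max = arccos|n̂_z| ≈ 81.4°.

≈ 81°S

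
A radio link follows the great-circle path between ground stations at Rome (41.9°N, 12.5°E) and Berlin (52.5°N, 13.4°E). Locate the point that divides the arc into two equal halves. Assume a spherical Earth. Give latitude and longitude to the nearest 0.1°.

≈ 47.2°N, 12.9°E

From cos δ = sin φ₁ sin φ₂ + cos φ₁ cos φ₂ cos Δλ, the central angle is δ ≈ 0.185 rad (10.6°).
Interpolate at f = 1/2 with slerp weights a = sin((1−f)δ)/sin δ ≈ 0.502, b = sin(fδ)/sin δ ≈ 0.502.
p = a·p₁ + b·p₂ ≈ (0.662, 0.152, 0.734); φ = arcsin(p_z) ≈ 47.20°, λ = atan2(p_y, p_x) ≈ 12.90°.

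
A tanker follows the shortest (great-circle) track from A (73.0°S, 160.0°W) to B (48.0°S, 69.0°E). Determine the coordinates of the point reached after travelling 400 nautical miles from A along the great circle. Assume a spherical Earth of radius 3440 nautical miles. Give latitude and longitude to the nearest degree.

≈ (78°S, 180°E)

Write both endpoints as unit vectors p₁, p₂ with components (cos φ cos λ, cos φ sin λ, sin φ).
The central angle between the endpoints is δ = arccos(p₁·p₂) ≈ 0.949 rad (54.4°). The total great-circle distance is δ·R ≈ 0.949 × 3440 ≈ 3265 nmi, so the target fraction is f = 400/3265 ≈ 0.123.
Interpolate at f ≈ 0.123 with slerp weights a = sin((1−f)δ)/sin δ ≈ 0.910, b = sin(fδ)/sin δ ≈ 0.143.
p = a·p₁ + b·p₂ ≈ (-0.216, -0.002, -0.976); φ = arcsin(p_z) ≈ -77.54°, λ = atan2(p_y, p_x) ≈ -179.51°.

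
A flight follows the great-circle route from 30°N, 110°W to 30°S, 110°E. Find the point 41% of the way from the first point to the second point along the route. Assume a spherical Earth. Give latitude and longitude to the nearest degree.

Write both endpoints as unit vectors p₁, p₂ with components (cos φ cos λ, cos φ sin λ, sin φ).
The central angle between the endpoints is δ = arccos(p₁·p₂) ≈ 2.540 rad (145.5°).
Interpolate at f = 0.41 with slerp weights a = sin((1−f)δ)/sin δ ≈ 1.763, b = sin(fδ)/sin δ ≈ 1.525.
p = a·p₁ + b·p₂ ≈ (-0.974, -0.193, 0.119); φ = arcsin(p_z) ≈ 6.81°, λ = atan2(p_y, p_x) ≈ -168.79°.

≈ 7°N, 169°W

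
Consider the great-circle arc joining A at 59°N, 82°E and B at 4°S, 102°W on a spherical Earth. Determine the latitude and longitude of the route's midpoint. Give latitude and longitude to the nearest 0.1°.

Write both endpoints as unit vectors p₁, p₂ with components (cos φ cos λ, cos φ sin λ, sin φ).
The central angle between the endpoints is δ = arccos(p₁·p₂) ≈ 2.180 rad (124.9°).
Interpolate at f = 1/2 with slerp weights a = sin((1−f)δ)/sin δ ≈ 1.081, b = sin(fδ)/sin δ ≈ 1.081.
p = a·p₁ + b·p₂ ≈ (-0.147, -0.504, 0.851); φ = arcsin(p_z) ≈ 58.36°, λ = atan2(p_y, p_x) ≈ -106.25°.

≈ 58.4°N, 106.2°W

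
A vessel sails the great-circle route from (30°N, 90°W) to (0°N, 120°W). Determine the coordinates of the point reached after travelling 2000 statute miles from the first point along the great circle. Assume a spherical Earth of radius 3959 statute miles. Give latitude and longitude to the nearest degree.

From cos δ = sin φ₁ sin φ₂ + cos φ₁ cos φ₂ cos Δλ, the central angle is δ ≈ 0.723 rad (41.4°). The total great-circle distance is δ·R ≈ 0.723 × 3959 ≈ 2861 mi, so the target fraction is f = 2000/2861 ≈ 0.699.
Interpolate at f ≈ 0.699 with slerp weights a = sin((1−f)δ)/sin δ ≈ 0.326, b = sin(fδ)/sin δ ≈ 0.732.
p = a·p₁ + b·p₂ ≈ (-0.366, -0.916, 0.163); φ = arcsin(p_z) ≈ 9.39°, λ = atan2(p_y, p_x) ≈ -111.77°.

≈ (9°N, 112°W)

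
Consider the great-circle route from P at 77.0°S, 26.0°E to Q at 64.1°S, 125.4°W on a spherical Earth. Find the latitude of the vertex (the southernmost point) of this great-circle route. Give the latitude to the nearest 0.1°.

The great circle lies in the plane with unit normal n̂ = (p₁ × p₂)/|p₁ × p₂|.
Here n̂_z ≈ -0.077; the vertex latitude is φ_max = arccos|n̂_z| ≈ 85.6°.
Check via Clairaut: cos φ_max = |cos φ₁| · sin C = cos(77.0°)·sin(160.0°) ≈ 0.077, again giving ≈ 85.6°.

≈ 85.6°S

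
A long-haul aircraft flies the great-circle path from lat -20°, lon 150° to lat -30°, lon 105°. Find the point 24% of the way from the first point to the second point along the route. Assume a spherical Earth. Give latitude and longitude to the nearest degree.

≈ lat -24°, lon 140°

Write both endpoints as unit vectors p₁, p₂ with components (cos φ cos λ, cos φ sin λ, sin φ).
The central angle between the endpoints is δ = arccos(p₁·p₂) ≈ 0.728 rad (41.7°).
Interpolate at f = 0.24 with slerp weights a = sin((1−f)δ)/sin δ ≈ 0.790, b = sin(fδ)/sin δ ≈ 0.261.
p = a·p₁ + b·p₂ ≈ (-0.701, 0.590, -0.401); φ = arcsin(p_z) ≈ -23.62°, λ = atan2(p_y, p_x) ≈ 139.94°.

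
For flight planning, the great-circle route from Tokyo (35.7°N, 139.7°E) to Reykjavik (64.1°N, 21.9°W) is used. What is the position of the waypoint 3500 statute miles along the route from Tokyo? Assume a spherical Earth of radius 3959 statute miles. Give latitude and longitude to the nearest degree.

Write both endpoints as unit vectors p₁, p₂ with components (cos φ cos λ, cos φ sin λ, sin φ).
The central angle between the endpoints is δ = arccos(p₁·p₂) ≈ 1.381 rad (79.1°). The total great-circle distance is δ·R ≈ 1.381 × 3959 ≈ 5469 mi, so the target fraction is f = 3500/5469 ≈ 0.640.
Interpolate at f ≈ 0.640 with slerp weights a = sin((1−f)δ)/sin δ ≈ 0.486, b = sin(fδ)/sin δ ≈ 0.787.
p = a·p₁ + b·p₂ ≈ (0.018, 0.127, 0.992); φ = arcsin(p_z) ≈ 82.64°, λ = atan2(p_y, p_x) ≈ 81.79°.

≈ 83°N, 82°E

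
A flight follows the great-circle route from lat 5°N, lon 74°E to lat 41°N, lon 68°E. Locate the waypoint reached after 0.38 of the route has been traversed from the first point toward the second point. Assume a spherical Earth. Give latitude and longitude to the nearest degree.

≈ lat 19°N, lon 72°E

Write both endpoints as unit vectors p₁, p₂ with components (cos φ cos λ, cos φ sin λ, sin φ).
The central angle between the endpoints is δ = arccos(p₁·p₂) ≈ 0.635 rad (36.4°).
Interpolate at f = 0.38 with slerp weights a = sin((1−f)δ)/sin δ ≈ 0.647, b = sin(fδ)/sin δ ≈ 0.403.
p = a·p₁ + b·p₂ ≈ (0.291, 0.901, 0.321); φ = arcsin(p_z) ≈ 18.70°, λ = atan2(p_y, p_x) ≈ 72.08°.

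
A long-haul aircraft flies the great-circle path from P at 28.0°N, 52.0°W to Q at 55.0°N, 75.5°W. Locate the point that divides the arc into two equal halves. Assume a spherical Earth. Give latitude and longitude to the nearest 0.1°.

The haversine formula gives a central angle δ ≈ 0.557 rad (31.9°) between the endpoints.
Interpolate at f = 1/2 with slerp weights a = sin((1−f)δ)/sin δ ≈ 0.520, b = sin(fδ)/sin δ ≈ 0.520.
p = a·p₁ + b·p₂ ≈ (0.357, -0.651, 0.670); φ = arcsin(p_z) ≈ 42.08°, λ = atan2(p_y, p_x) ≈ -61.22°.

≈ 42.1°N, 61.2°W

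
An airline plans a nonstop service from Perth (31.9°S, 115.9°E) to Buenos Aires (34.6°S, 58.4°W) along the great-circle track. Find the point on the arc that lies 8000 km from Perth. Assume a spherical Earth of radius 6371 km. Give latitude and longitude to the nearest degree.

The haversine formula gives a central angle δ ≈ 1.977 rad (113.3°) between the endpoints. The total great-circle distance is δ·R ≈ 1.977 × 6371 ≈ 12597 km, so the target fraction is f = 8000/12597 ≈ 0.635.
Interpolate at f ≈ 0.635 with slerp weights a = sin((1−f)δ)/sin δ ≈ 0.719, b = sin(fδ)/sin δ ≈ 1.035.
p = a·p₁ + b·p₂ ≈ (0.180, -0.177, -0.968); φ = arcsin(p_z) ≈ -75.41°, λ = atan2(p_y, p_x) ≈ -44.48°.

≈ 75°S, 44°W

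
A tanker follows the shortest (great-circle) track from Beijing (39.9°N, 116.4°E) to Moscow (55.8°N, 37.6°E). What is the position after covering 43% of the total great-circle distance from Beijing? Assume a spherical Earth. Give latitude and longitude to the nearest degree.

≈ 53°N, 90°E

Convert each endpoint to a unit vector on the sphere (x = cos φ cos λ, y = cos φ sin λ, z = sin φ).
The central angle between the endpoints is δ = arccos(p₁·p₂) ≈ 0.909 rad (52.1°).
Interpolate at f = 0.43 with slerp weights a = sin((1−f)δ)/sin δ ≈ 0.628, b = sin(fδ)/sin δ ≈ 0.483.
p = a·p₁ + b·p₂ ≈ (0.001, 0.597, 0.802); φ = arcsin(p_z) ≈ 53.34°, λ = atan2(p_y, p_x) ≈ 89.91°.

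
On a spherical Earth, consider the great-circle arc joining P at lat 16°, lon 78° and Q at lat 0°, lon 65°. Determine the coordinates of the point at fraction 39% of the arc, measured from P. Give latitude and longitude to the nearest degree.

≈ lat 10°, lon 73°

Convert each endpoint to a unit vector on the sphere (x = cos φ cos λ, y = cos φ sin λ, z = sin φ).
The central angle between the endpoints is δ = arccos(p₁·p₂) ≈ 0.358 rad (20.5°).
Interpolate at f = 0.39 with slerp weights a = sin((1−f)δ)/sin δ ≈ 0.618, b = sin(fδ)/sin δ ≈ 0.397.
p = a·p₁ + b·p₂ ≈ (0.291, 0.941, 0.170); φ = arcsin(p_z) ≈ 9.81°, λ = atan2(p_y, p_x) ≈ 72.80°.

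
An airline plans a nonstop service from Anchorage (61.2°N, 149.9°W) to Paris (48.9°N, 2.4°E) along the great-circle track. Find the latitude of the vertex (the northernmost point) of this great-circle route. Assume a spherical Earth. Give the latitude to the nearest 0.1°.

The great circle lies in the plane with unit normal n̂ = (p₁ × p₂)/|p₁ × p₂|.
Here n̂_z ≈ +0.159; the vertex latitude is φ_max = arccos|n̂_z| ≈ 80.8°.

≈ 80.8°N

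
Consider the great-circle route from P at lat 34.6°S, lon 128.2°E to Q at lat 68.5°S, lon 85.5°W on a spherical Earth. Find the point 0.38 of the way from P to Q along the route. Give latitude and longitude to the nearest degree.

≈ lat 62°S, lon 140°E

From cos δ = sin φ₁ sin φ₂ + cos φ₁ cos φ₂ cos Δλ, the central angle is δ ≈ 1.290 rad (73.9°).
Interpolate at f = 0.38 with slerp weights a = sin((1−f)δ)/sin δ ≈ 0.746, b = sin(fδ)/sin δ ≈ 0.490.
p = a·p₁ + b·p₂ ≈ (-0.366, 0.304, -0.880); φ = arcsin(p_z) ≈ -61.60°, λ = atan2(p_y, p_x) ≈ 140.29°.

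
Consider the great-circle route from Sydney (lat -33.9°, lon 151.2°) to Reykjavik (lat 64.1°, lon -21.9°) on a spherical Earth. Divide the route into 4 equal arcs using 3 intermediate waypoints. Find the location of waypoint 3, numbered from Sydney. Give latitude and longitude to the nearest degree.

≈ lat 77°, lon 126°

From cos δ = sin φ₁ sin φ₂ + cos φ₁ cos φ₂ cos Δλ, the central angle is δ ≈ 2.609 rad (149.5°).
Interpolate at f = 3/4 with slerp weights a = sin((1−f)δ)/sin δ ≈ 1.196, b = sin(fδ)/sin δ ≈ 1.825.
p = a·p₁ + b·p₂ ≈ (-0.130, 0.181, 0.975); φ = arcsin(p_z) ≈ 77.12°, λ = atan2(p_y, p_x) ≈ 125.75°.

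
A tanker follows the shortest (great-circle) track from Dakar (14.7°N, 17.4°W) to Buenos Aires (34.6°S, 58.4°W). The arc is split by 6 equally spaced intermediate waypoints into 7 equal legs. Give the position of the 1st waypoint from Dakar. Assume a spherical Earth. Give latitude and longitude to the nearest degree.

Write both endpoints as unit vectors p₁, p₂ with components (cos φ cos λ, cos φ sin λ, sin φ).
The central angle between the endpoints is δ = arccos(p₁·p₂) ≈ 1.096 rad (62.8°).
Interpolate at f = 1/7 with slerp weights a = sin((1−f)δ)/sin δ ≈ 0.908, b = sin(fδ)/sin δ ≈ 0.175.
p = a·p₁ + b·p₂ ≈ (0.913, -0.385, 0.131); φ = arcsin(p_z) ≈ 7.51°, λ = atan2(p_y, p_x) ≈ -22.88°.

≈ 8°N, 23°W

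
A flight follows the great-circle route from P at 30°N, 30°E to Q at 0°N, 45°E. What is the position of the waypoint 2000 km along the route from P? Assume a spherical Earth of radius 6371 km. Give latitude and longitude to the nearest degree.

≈ 14°N, 39°E

Convert each endpoint to a unit vector on the sphere (x = cos φ cos λ, y = cos φ sin λ, z = sin φ).
The central angle between the endpoints is δ = arccos(p₁·p₂) ≈ 0.580 rad (33.2°). The total great-circle distance is δ·R ≈ 0.580 × 6371 ≈ 3695 km, so the target fraction is f = 2000/3695 ≈ 0.541.
Interpolate at f ≈ 0.541 with slerp weights a = sin((1−f)δ)/sin δ ≈ 0.480, b = sin(fδ)/sin δ ≈ 0.564.
p = a·p₁ + b·p₂ ≈ (0.758, 0.606, 0.240); φ = arcsin(p_z) ≈ 13.88°, λ = atan2(p_y, p_x) ≈ 38.64°.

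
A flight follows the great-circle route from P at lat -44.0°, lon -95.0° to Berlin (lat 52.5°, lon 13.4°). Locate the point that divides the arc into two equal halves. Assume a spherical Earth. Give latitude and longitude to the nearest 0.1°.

Convert each endpoint to a unit vector on the sphere (x = cos φ cos λ, y = cos φ sin λ, z = sin φ).
The central angle between the endpoints is δ = arccos(p₁·p₂) ≈ 2.331 rad (133.6°).
Interpolate at f = 1/2 with slerp weights a = sin((1−f)δ)/sin δ ≈ 1.269, b = sin(fδ)/sin δ ≈ 1.269.
p = a·p₁ + b·p₂ ≈ (0.672, -0.730, 0.125); φ = arcsin(p_z) ≈ 7.19°, λ = atan2(p_y, p_x) ≈ -47.39°.

≈ lat 7.2°, lon -47.4°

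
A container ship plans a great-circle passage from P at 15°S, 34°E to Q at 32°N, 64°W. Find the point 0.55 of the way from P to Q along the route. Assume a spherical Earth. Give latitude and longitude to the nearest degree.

Convert each endpoint to a unit vector on the sphere (x = cos φ cos λ, y = cos φ sin λ, z = sin φ).
The central angle between the endpoints is δ = arccos(p₁·p₂) ≈ 1.825 rad (104.5°).
Interpolate at f = 0.55 with slerp weights a = sin((1−f)δ)/sin δ ≈ 0.756, b = sin(fδ)/sin δ ≈ 0.871.
p = a·p₁ + b·p₂ ≈ (0.929, -0.256, 0.266); φ = arcsin(p_z) ≈ 15.43°, λ = atan2(p_y, p_x) ≈ -15.38°.

≈ 15°N, 15°W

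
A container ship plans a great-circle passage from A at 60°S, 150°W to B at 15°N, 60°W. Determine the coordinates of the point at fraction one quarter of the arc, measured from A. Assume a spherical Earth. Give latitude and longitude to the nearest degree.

≈ 49°S, 109°W

Write both endpoints as unit vectors p₁, p₂ with components (cos φ cos λ, cos φ sin λ, sin φ).
The central angle between the endpoints is δ = arccos(p₁·p₂) ≈ 1.797 rad (103.0°).
Interpolate at f = 1/4 with slerp weights a = sin((1−f)δ)/sin δ ≈ 1.001, b = sin(fδ)/sin δ ≈ 0.446.
p = a·p₁ + b·p₂ ≈ (-0.218, -0.623, -0.751); φ = arcsin(p_z) ≈ -48.70°, λ = atan2(p_y, p_x) ≈ -109.30°.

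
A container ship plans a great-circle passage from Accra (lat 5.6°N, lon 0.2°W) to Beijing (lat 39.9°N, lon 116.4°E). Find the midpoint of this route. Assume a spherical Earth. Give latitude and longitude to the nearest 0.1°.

≈ lat 38.0°N, lon 46.3°E

Convert each endpoint to a unit vector on the sphere (x = cos φ cos λ, y = cos φ sin λ, z = sin φ).
The central angle between the endpoints is δ = arccos(p₁·p₂) ≈ 1.854 rad (106.2°).
Interpolate at f = 1/2 with slerp weights a = sin((1−f)δ)/sin δ ≈ 0.833, b = sin(fδ)/sin δ ≈ 0.833.
p = a·p₁ + b·p₂ ≈ (0.545, 0.569, 0.616); φ = arcsin(p_z) ≈ 37.99°, λ = atan2(p_y, p_x) ≈ 46.27°.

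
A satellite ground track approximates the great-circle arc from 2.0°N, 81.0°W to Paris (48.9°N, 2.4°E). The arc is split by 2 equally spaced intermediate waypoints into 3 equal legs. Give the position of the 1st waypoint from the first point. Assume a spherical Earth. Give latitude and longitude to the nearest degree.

≈ 23°N, 61°W

Convert each endpoint to a unit vector on the sphere (x = cos φ cos λ, y = cos φ sin λ, z = sin φ).
The central angle between the endpoints is δ = arccos(p₁·p₂) ≈ 1.469 rad (84.2°).
Interpolate at f = 1/3 with slerp weights a = sin((1−f)δ)/sin δ ≈ 0.834, b = sin(fδ)/sin δ ≈ 0.473.
p = a·p₁ + b·p₂ ≈ (0.441, -0.811, 0.385); φ = arcsin(p_z) ≈ 22.67°, λ = atan2(p_y, p_x) ≈ -61.46°.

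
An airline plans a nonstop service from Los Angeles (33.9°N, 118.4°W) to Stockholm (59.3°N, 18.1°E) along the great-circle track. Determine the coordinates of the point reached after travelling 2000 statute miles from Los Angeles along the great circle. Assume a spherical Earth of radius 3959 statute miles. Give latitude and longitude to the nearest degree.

Write both endpoints as unit vectors p₁, p₂ with components (cos φ cos λ, cos φ sin λ, sin φ).
The central angle between the endpoints is δ = arccos(p₁·p₂) ≈ 1.398 rad (80.1°). The total great-circle distance is δ·R ≈ 1.398 × 3959 ≈ 5534 mi, so the target fraction is f = 2000/5534 ≈ 0.361.
Interpolate at f ≈ 0.361 with slerp weights a = sin((1−f)δ)/sin δ ≈ 0.790, b = sin(fδ)/sin δ ≈ 0.491.
p = a·p₁ + b·p₂ ≈ (-0.074, -0.499, 0.863); φ = arcsin(p_z) ≈ 59.69°, λ = atan2(p_y, p_x) ≈ -98.39°.

≈ 60°N, 98°W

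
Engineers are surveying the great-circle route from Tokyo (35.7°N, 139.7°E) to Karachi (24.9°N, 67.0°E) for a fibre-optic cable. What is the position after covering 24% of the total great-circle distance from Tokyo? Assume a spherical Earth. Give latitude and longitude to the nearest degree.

The haversine formula gives a central angle δ ≈ 1.087 rad (62.3°) between the endpoints.
Interpolate at f = 0.24 with slerp weights a = sin((1−f)δ)/sin δ ≈ 0.831, b = sin(fδ)/sin δ ≈ 0.291.
p = a·p₁ + b·p₂ ≈ (-0.411, 0.680, 0.607); φ = arcsin(p_z) ≈ 37.41°, λ = atan2(p_y, p_x) ≈ 121.18°.

≈ 37°N, 121°E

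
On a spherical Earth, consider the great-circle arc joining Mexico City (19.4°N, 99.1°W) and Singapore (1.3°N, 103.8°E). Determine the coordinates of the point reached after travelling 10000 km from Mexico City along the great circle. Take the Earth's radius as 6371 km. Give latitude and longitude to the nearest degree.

≈ 37°N, 155°E

Convert each endpoint to a unit vector on the sphere (x = cos φ cos λ, y = cos φ sin λ, z = sin φ).
The central angle between the endpoints is δ = arccos(p₁·p₂) ≈ 2.608 rad (149.4°). The total great-circle distance is δ·R ≈ 2.608 × 6371 ≈ 16617 km, so the target fraction is f = 10000/16617 ≈ 0.602.
Interpolate at f ≈ 0.602 with slerp weights a = sin((1−f)δ)/sin δ ≈ 1.695, b = sin(fδ)/sin δ ≈ 1.967.
p = a·p₁ + b·p₂ ≈ (-0.722, 0.331, 0.608); φ = arcsin(p_z) ≈ 37.42°, λ = atan2(p_y, p_x) ≈ 155.36°.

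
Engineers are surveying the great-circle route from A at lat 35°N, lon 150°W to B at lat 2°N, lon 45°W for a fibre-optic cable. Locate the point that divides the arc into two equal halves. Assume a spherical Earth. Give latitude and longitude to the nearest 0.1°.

The haversine formula gives a central angle δ ≈ 1.764 rad (101.1°) between the endpoints.
Interpolate at f = 1/2 with slerp weights a = sin((1−f)δ)/sin δ ≈ 0.787, b = sin(fδ)/sin δ ≈ 0.787.
p = a·p₁ + b·p₂ ≈ (-0.002, -0.878, 0.479); φ = arcsin(p_z) ≈ 28.60°, λ = atan2(p_y, p_x) ≈ -90.14°.

≈ lat 28.6°N, lon 90.1°W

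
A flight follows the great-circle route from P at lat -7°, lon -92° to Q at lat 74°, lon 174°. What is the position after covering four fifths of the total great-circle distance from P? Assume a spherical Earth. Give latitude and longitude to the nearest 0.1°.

≈ lat 65.3°, lon -132.6°

Convert each endpoint to a unit vector on the sphere (x = cos φ cos λ, y = cos φ sin λ, z = sin φ).
The central angle between the endpoints is δ = arccos(p₁·p₂) ≈ 1.707 rad (97.8°).
Interpolate at f = 4/5 with slerp weights a = sin((1−f)δ)/sin δ ≈ 0.338, b = sin(fδ)/sin δ ≈ 0.988.
p = a·p₁ + b·p₂ ≈ (-0.283, -0.307, 0.909); φ = arcsin(p_z) ≈ 65.34°, λ = atan2(p_y, p_x) ≈ -132.65°.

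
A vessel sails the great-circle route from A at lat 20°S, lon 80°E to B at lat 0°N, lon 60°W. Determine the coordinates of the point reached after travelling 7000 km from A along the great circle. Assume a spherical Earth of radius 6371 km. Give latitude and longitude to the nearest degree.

≈ lat 28°S, lon 11°E

Write both endpoints as unit vectors p₁, p₂ with components (cos φ cos λ, cos φ sin λ, sin φ).
The central angle between the endpoints is δ = arccos(p₁·p₂) ≈ 2.374 rad (136.0°). The total great-circle distance is δ·R ≈ 2.374 × 6371 ≈ 15127 km, so the target fraction is f = 7000/15127 ≈ 0.463.
Interpolate at f ≈ 0.463 with slerp weights a = sin((1−f)δ)/sin δ ≈ 1.378, b = sin(fδ)/sin δ ≈ 1.283.
p = a·p₁ + b·p₂ ≈ (0.866, 0.164, -0.471); φ = arcsin(p_z) ≈ -28.13°, λ = atan2(p_y, p_x) ≈ 10.74°.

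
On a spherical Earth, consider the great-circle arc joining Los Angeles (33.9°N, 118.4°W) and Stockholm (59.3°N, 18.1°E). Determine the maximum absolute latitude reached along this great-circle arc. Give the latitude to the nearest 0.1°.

≈ 72.8°N

The great circle lies in the plane with unit normal n̂ = (p₁ × p₂)/|p₁ × p₂|.
Here n̂_z ≈ +0.296; the vertex latitude is φ_max = arccos|n̂_z| ≈ 72.8°.
Check via Clairaut: cos φ_max = |cos φ₁| · sin C = cos(33.9°)·sin(20.9°) ≈ 0.296, again giving ≈ 72.8°.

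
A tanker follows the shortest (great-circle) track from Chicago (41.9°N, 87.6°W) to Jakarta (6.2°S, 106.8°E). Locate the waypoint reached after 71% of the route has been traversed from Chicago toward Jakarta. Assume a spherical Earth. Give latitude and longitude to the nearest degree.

≈ (33°N, 120°E)

The haversine formula gives a central angle δ ≈ 2.480 rad (142.1°) between the endpoints.
Interpolate at f = 0.71 with slerp weights a = sin((1−f)δ)/sin δ ≈ 1.072, b = sin(fδ)/sin δ ≈ 1.598.
p = a·p₁ + b·p₂ ≈ (-0.426, 0.724, 0.543); φ = arcsin(p_z) ≈ 32.90°, λ = atan2(p_y, p_x) ≈ 120.47°.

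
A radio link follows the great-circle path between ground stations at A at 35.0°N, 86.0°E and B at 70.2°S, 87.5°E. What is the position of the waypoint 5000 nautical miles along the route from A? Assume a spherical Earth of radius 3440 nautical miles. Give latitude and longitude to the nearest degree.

≈ 48°S, 87°E

Write both endpoints as unit vectors p₁, p₂ with components (cos φ cos λ, cos φ sin λ, sin φ).
The central angle between the endpoints is δ = arccos(p₁·p₂) ≈ 1.836 rad (105.2°). The total great-circle distance is δ·R ≈ 1.836 × 3440 ≈ 6316 nmi, so the target fraction is f = 5000/6316 ≈ 0.792.
Interpolate at f ≈ 0.792 with slerp weights a = sin((1−f)δ)/sin δ ≈ 0.387, b = sin(fδ)/sin δ ≈ 1.029.
p = a·p₁ + b·p₂ ≈ (0.037, 0.664, -0.746); φ = arcsin(p_z) ≈ -48.28°, λ = atan2(p_y, p_x) ≈ 86.79°.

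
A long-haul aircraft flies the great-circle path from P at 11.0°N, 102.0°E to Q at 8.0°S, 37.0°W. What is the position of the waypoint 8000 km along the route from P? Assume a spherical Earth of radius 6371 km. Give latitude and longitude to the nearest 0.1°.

≈ 3.9°N, 29.7°E

Write both endpoints as unit vectors p₁, p₂ with components (cos φ cos λ, cos φ sin λ, sin φ).
The central angle between the endpoints is δ = arccos(p₁·p₂) ≈ 2.434 rad (139.5°). The total great-circle distance is δ·R ≈ 2.434 × 6371 ≈ 15510 km, so the target fraction is f = 8000/15510 ≈ 0.516.
Interpolate at f ≈ 0.516 with slerp weights a = sin((1−f)δ)/sin δ ≈ 1.422, b = sin(fδ)/sin δ ≈ 1.463.
p = a·p₁ + b·p₂ ≈ (0.867, 0.494, 0.068); φ = arcsin(p_z) ≈ 3.88°, λ = atan2(p_y, p_x) ≈ 29.65°.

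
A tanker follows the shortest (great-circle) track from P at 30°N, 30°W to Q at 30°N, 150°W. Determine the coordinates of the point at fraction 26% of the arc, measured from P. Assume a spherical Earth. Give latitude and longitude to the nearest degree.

≈ 44°N, 57°W

Convert each endpoint to a unit vector on the sphere (x = cos φ cos λ, y = cos φ sin λ, z = sin φ).
The central angle between the endpoints is δ = arccos(p₁·p₂) ≈ 1.696 rad (97.2°).
Interpolate at f = 0.26 with slerp weights a = sin((1−f)δ)/sin δ ≈ 0.958, b = sin(fδ)/sin δ ≈ 0.430.
p = a·p₁ + b·p₂ ≈ (0.396, -0.601, 0.694); φ = arcsin(p_z) ≈ 43.96°, λ = atan2(p_y, p_x) ≈ -56.63°.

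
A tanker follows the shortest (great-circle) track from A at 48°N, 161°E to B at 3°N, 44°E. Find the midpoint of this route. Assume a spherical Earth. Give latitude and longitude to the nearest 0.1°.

≈ 41.0°N, 84.6°E

From cos δ = sin φ₁ sin φ₂ + cos φ₁ cos φ₂ cos Δλ, the central angle is δ ≈ 1.838 rad (105.3°).
Interpolate at f = 1/2 with slerp weights a = sin((1−f)δ)/sin δ ≈ 0.824, b = sin(fδ)/sin δ ≈ 0.824.
p = a·p₁ + b·p₂ ≈ (0.071, 0.752, 0.656); φ = arcsin(p_z) ≈ 40.99°, λ = atan2(p_y, p_x) ≈ 84.63°.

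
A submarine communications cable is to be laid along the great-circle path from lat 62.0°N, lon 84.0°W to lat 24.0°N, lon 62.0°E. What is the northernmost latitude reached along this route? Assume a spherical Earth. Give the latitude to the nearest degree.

≈ 76°N

The great circle lies in the plane with unit normal n̂ = (p₁ × p₂)/|p₁ × p₂|.
Here n̂_z ≈ +0.240; the vertex latitude is φ_max = arccos|n̂_z| ≈ 76.1°.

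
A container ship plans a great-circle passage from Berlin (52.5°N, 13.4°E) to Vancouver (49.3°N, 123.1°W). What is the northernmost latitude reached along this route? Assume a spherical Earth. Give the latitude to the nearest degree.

The great circle lies in the plane with unit normal n̂ = (p₁ × p₂)/|p₁ × p₂|.
Here n̂_z ≈ -0.288; the vertex latitude is φ_max = arccos|n̂_z| ≈ 73.3°.
Check via Clairaut: cos φ_max = |cos φ₁| · sin C = cos(52.5°)·sin(28.2°) ≈ 0.288, again giving ≈ 73.3°.

≈ 73°N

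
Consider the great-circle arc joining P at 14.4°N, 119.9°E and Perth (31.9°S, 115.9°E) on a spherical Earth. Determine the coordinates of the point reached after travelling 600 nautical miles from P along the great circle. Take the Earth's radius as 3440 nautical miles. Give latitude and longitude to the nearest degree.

Convert each endpoint to a unit vector on the sphere (x = cos φ cos λ, y = cos φ sin λ, z = sin φ).
The central angle between the endpoints is δ = arccos(p₁·p₂) ≈ 0.811 rad (46.5°). The total great-circle distance is δ·R ≈ 0.811 × 3440 ≈ 2789 nmi, so the target fraction is f = 600/2789 ≈ 0.215.
Interpolate at f ≈ 0.215 with slerp weights a = sin((1−f)δ)/sin δ ≈ 0.820, b = sin(fδ)/sin δ ≈ 0.239.
p = a·p₁ + b·p₂ ≈ (-0.485, 0.871, 0.077); φ = arcsin(p_z) ≈ 4.44°, λ = atan2(p_y, p_x) ≈ 119.09°.

≈ 4°N, 119°E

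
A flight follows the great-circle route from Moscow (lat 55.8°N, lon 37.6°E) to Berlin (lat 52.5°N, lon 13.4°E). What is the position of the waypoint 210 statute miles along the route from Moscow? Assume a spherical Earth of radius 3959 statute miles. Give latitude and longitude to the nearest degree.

Write both endpoints as unit vectors p₁, p₂ with components (cos φ cos λ, cos φ sin λ, sin φ).
The central angle between the endpoints is δ = arccos(p₁·p₂) ≈ 0.253 rad (14.5°). The total great-circle distance is δ·R ≈ 0.253 × 3959 ≈ 1000 mi, so the target fraction is f = 210/1000 ≈ 0.210.
Interpolate at f ≈ 0.210 with slerp weights a = sin((1−f)δ)/sin δ ≈ 0.793, b = sin(fδ)/sin δ ≈ 0.212.
p = a·p₁ + b·p₂ ≈ (0.479, 0.302, 0.824); φ = arcsin(p_z) ≈ 55.52°, λ = atan2(p_y, p_x) ≈ 32.23°.

≈ lat 56°N, lon 32°E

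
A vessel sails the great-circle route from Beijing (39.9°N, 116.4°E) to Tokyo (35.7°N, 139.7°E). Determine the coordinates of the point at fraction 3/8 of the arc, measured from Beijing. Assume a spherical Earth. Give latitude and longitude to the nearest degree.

From cos δ = sin φ₁ sin φ₂ + cos φ₁ cos φ₂ cos Δλ, the central angle is δ ≈ 0.329 rad (18.8°).
Interpolate at f = 3/8 with slerp weights a = sin((1−f)δ)/sin δ ≈ 0.632, b = sin(fδ)/sin δ ≈ 0.381.
p = a·p₁ + b·p₂ ≈ (-0.451, 0.634, 0.628); φ = arcsin(p_z) ≈ 38.87°, λ = atan2(p_y, p_x) ≈ 125.44°.

≈ (39°N, 125°E)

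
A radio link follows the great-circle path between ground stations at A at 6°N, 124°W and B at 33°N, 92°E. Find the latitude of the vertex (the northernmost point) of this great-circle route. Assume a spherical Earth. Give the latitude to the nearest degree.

The great circle lies in the plane with unit normal n̂ = (p₁ × p₂)/|p₁ × p₂|.
Here n̂_z ≈ -0.624; the vertex latitude is φ_max = arccos|n̂_z| ≈ 51.4°.
Check via Clairaut: cos φ_max = |cos φ₁| · sin C = cos(6.0°)·sin(38.8°) ≈ 0.624, again giving ≈ 51.4°.

≈ 51°N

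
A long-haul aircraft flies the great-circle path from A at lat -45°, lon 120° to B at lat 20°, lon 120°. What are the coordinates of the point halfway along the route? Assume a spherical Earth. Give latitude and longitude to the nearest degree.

Write both endpoints as unit vectors p₁, p₂ with components (cos φ cos λ, cos φ sin λ, sin φ).
The central angle between the endpoints is δ = arccos(p₁·p₂) ≈ 1.134 rad (65.0°).
Interpolate at f = 1/2 with slerp weights a = sin((1−f)δ)/sin δ ≈ 0.593, b = sin(fδ)/sin δ ≈ 0.593.
p = a·p₁ + b·p₂ ≈ (-0.488, 0.845, -0.216); φ = arcsin(p_z) ≈ -12.50°, λ = atan2(p_y, p_x) ≈ 120.00°.

≈ lat -12°, lon 120°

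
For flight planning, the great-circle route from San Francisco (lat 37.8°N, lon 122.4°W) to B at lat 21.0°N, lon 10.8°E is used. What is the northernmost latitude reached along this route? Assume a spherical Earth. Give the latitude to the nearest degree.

≈ 56°N

The great circle lies in the plane with unit normal n̂ = (p₁ × p₂)/|p₁ × p₂|.
Here n̂_z ≈ +0.561; the vertex latitude is φ_max = arccos|n̂_z| ≈ 55.9°.
Check via Clairaut: cos φ_max = |cos φ₁| · sin C = cos(37.8°)·sin(45.2°) ≈ 0.561, again giving ≈ 55.9°.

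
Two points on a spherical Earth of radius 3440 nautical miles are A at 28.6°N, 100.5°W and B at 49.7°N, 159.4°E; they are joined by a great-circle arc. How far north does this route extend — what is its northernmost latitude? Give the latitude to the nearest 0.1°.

≈ 54.6°N

The great circle lies in the plane with unit normal n̂ = (p₁ × p₂)/|p₁ × p₂|.
Here n̂_z ≈ -0.580; the vertex latitude is φ_max = arccos|n̂_z| ≈ 54.6°.
Check via Clairaut: cos φ_max = |cos φ₁| · sin C = cos(28.6°)·sin(41.3°) ≈ 0.580, again giving ≈ 54.6°.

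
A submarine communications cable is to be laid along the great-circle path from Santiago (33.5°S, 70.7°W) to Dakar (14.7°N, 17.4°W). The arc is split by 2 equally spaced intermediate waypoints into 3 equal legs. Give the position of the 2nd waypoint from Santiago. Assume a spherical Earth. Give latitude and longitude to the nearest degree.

≈ 2°S, 34°W

From cos δ = sin φ₁ sin φ₂ + cos φ₁ cos φ₂ cos Δλ, the central angle is δ ≈ 1.222 rad (70.0°).
Interpolate at f = 2/3 with slerp weights a = sin((1−f)δ)/sin δ ≈ 0.422, b = sin(fδ)/sin δ ≈ 0.774.
p = a·p₁ + b·p₂ ≈ (0.831, -0.556, -0.036); φ = arcsin(p_z) ≈ -2.08°, λ = atan2(p_y, p_x) ≈ -33.78°.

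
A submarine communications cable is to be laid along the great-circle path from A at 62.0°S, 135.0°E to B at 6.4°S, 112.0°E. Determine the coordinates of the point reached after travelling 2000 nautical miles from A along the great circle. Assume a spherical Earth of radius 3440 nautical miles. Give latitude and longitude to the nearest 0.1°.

≈ 30.6°S, 118.0°E

Write both endpoints as unit vectors p₁, p₂ with components (cos φ cos λ, cos φ sin λ, sin φ).
The central angle between the endpoints is δ = arccos(p₁·p₂) ≈ 1.015 rad (58.1°). The total great-circle distance is δ·R ≈ 1.015 × 3440 ≈ 3491 nmi, so the target fraction is f = 2000/3491 ≈ 0.573.
Interpolate at f ≈ 0.573 with slerp weights a = sin((1−f)δ)/sin δ ≈ 0.494, b = sin(fδ)/sin δ ≈ 0.647.
p = a·p₁ + b·p₂ ≈ (-0.405, 0.760, -0.509); φ = arcsin(p_z) ≈ -30.57°, λ = atan2(p_y, p_x) ≈ 118.05°.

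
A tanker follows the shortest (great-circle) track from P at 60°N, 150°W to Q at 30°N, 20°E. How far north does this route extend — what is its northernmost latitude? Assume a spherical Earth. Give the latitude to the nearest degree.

≈ 86°N

The great circle lies in the plane with unit normal n̂ = (p₁ × p₂)/|p₁ × p₂|.
Here n̂_z ≈ +0.075; the vertex latitude is φ_max = arccos|n̂_z| ≈ 85.7°.
Check via Clairaut: cos φ_max = |cos φ₁| · sin C = cos(60.0°)·sin(8.6°) ≈ 0.075, again giving ≈ 85.7°.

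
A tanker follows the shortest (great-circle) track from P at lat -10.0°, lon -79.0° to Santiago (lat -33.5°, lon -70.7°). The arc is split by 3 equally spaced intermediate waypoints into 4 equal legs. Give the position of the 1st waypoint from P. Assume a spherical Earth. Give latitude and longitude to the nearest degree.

Convert each endpoint to a unit vector on the sphere (x = cos φ cos λ, y = cos φ sin λ, z = sin φ).
The central angle between the endpoints is δ = arccos(p₁·p₂) ≈ 0.431 rad (24.7°).
Interpolate at f = 1/4 with slerp weights a = sin((1−f)δ)/sin δ ≈ 0.760, b = sin(fδ)/sin δ ≈ 0.257.
p = a·p₁ + b·p₂ ≈ (0.214, -0.938, -0.274); φ = arcsin(p_z) ≈ -15.91°, λ = atan2(p_y, p_x) ≈ -77.15°.

≈ lat -16°, lon -77°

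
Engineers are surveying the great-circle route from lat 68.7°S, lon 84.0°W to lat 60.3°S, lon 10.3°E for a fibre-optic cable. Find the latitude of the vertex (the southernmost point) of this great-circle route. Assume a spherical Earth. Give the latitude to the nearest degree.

The great circle lies in the plane with unit normal n̂ = (p₁ × p₂)/|p₁ × p₂|.
Here n̂_z ≈ +0.296; the vertex latitude is φ_max = arccos|n̂_z| ≈ 72.8°.
Check via Clairaut: cos φ_max = |cos φ₁| · sin C = cos(68.7°)·sin(125.3°) ≈ 0.296, again giving ≈ 72.8°.

≈ 73°S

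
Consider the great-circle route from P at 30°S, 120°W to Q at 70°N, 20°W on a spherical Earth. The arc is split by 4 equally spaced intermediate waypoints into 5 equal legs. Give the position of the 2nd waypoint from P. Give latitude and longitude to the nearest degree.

Convert each endpoint to a unit vector on the sphere (x = cos φ cos λ, y = cos φ sin λ, z = sin φ).
The central angle between the endpoints is δ = arccos(p₁·p₂) ≈ 2.119 rad (121.4°).
Interpolate at f = 2/5 with slerp weights a = sin((1−f)δ)/sin δ ≈ 1.120, b = sin(fδ)/sin δ ≈ 0.879.
p = a·p₁ + b·p₂ ≈ (-0.202, -0.943, 0.266); φ = arcsin(p_z) ≈ 15.41°, λ = atan2(p_y, p_x) ≈ -102.12°.

≈ 15°N, 102°W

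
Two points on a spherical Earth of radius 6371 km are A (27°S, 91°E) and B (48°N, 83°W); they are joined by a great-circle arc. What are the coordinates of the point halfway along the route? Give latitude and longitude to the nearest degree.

The haversine formula gives a central angle δ ≈ 2.766 rad (158.5°) between the endpoints.
Interpolate at f = 1/2 with slerp weights a = sin((1−f)δ)/sin δ ≈ 2.679, b = sin(fδ)/sin δ ≈ 2.679.
p = a·p₁ + b·p₂ ≈ (0.177, 0.607, 0.775); φ = arcsin(p_z) ≈ 50.76°, λ = atan2(p_y, p_x) ≈ 73.77°.

≈ (51°N, 74°E)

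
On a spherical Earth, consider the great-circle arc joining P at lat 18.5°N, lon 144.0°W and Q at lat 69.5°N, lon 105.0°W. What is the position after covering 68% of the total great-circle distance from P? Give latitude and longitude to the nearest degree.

Convert each endpoint to a unit vector on the sphere (x = cos φ cos λ, y = cos φ sin λ, z = sin φ).
The central angle between the endpoints is δ = arccos(p₁·p₂) ≈ 0.982 rad (56.3°).
Interpolate at f = 0.68 with slerp weights a = sin((1−f)δ)/sin δ ≈ 0.372, b = sin(fδ)/sin δ ≈ 0.745.
p = a·p₁ + b·p₂ ≈ (-0.353, -0.459, 0.815); φ = arcsin(p_z) ≈ 54.63°, λ = atan2(p_y, p_x) ≈ -127.53°.

≈ lat 55°N, lon 128°W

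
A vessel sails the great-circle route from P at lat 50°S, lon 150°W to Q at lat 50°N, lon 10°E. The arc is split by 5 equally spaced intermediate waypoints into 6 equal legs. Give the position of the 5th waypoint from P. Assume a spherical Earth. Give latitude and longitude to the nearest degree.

From cos δ = sin φ₁ sin φ₂ + cos φ₁ cos φ₂ cos Δλ, the central angle is δ ≈ 2.918 rad (167.2°).
Interpolate at f = 5/6 with slerp weights a = sin((1−f)δ)/sin δ ≈ 2.107, b = sin(fδ)/sin δ ≈ 2.938.
p = a·p₁ + b·p₂ ≈ (0.687, -0.349, 0.637); φ = arcsin(p_z) ≈ 39.57°, λ = atan2(p_y, p_x) ≈ -26.93°.

≈ lat 40°N, lon 27°W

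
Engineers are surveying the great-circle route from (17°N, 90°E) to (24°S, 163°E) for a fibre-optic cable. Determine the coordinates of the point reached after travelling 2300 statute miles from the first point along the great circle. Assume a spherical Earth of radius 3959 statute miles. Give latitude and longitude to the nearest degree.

The haversine formula gives a central angle δ ≈ 1.434 rad (82.2°) between the endpoints. The total great-circle distance is δ·R ≈ 1.434 × 3959 ≈ 5677 mi, so the target fraction is f = 2300/5677 ≈ 0.405.
Interpolate at f ≈ 0.405 with slerp weights a = sin((1−f)δ)/sin δ ≈ 0.760, b = sin(fδ)/sin δ ≈ 0.554.
p = a·p₁ + b·p₂ ≈ (-0.484, 0.875, -0.003); φ = arcsin(p_z) ≈ -0.17°, λ = atan2(p_y, p_x) ≈ 118.95°.

≈ (0°N, 119°E)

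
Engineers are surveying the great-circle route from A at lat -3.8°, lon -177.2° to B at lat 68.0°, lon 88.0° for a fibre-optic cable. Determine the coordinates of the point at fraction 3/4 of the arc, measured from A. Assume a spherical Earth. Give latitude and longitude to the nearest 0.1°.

The haversine formula gives a central angle δ ≈ 1.664 rad (95.3°) between the endpoints.
Interpolate at f = 3/4 with slerp weights a = sin((1−f)δ)/sin δ ≈ 0.406, b = sin(fδ)/sin δ ≈ 0.952.
p = a·p₁ + b·p₂ ≈ (-0.392, 0.337, 0.856); φ = arcsin(p_z) ≈ 58.89°, λ = atan2(p_y, p_x) ≈ 139.33°.

≈ lat 58.9°, lon 139.3°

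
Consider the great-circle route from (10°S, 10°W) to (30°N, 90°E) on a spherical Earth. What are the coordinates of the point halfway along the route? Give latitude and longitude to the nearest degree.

≈ (15°N, 36°E)

The haversine formula gives a central angle δ ≈ 1.808 rad (103.6°) between the endpoints.
Interpolate at f = 1/2 with slerp weights a = sin((1−f)δ)/sin δ ≈ 0.808, b = sin(fδ)/sin δ ≈ 0.808.
p = a·p₁ + b·p₂ ≈ (0.784, 0.562, 0.264); φ = arcsin(p_z) ≈ 15.30°, λ = atan2(p_y, p_x) ≈ 35.63°.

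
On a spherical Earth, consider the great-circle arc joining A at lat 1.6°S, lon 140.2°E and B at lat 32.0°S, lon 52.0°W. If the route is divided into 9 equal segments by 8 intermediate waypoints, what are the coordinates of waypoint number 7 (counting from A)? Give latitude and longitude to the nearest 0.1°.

≈ lat 60.3°S, lon 75.0°W

Convert each endpoint to a unit vector on the sphere (x = cos φ cos λ, y = cos φ sin λ, z = sin φ).
The central angle between the endpoints is δ = arccos(p₁·p₂) ≈ 2.521 rad (144.5°).
Interpolate at f = 7/9 with slerp weights a = sin((1−f)δ)/sin δ ≈ 0.914, b = sin(fδ)/sin δ ≈ 1.591.
p = a·p₁ + b·p₂ ≈ (0.129, -0.478, -0.869); φ = arcsin(p_z) ≈ -60.31°, λ = atan2(p_y, p_x) ≈ -74.96°.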